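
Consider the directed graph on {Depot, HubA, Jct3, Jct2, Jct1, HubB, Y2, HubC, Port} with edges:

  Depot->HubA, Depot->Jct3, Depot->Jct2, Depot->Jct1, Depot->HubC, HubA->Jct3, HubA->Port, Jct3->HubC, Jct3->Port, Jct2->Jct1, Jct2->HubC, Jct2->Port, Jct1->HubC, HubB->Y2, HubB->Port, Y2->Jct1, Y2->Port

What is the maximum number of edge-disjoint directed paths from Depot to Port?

3

Assign every edge capacity 1; by Menger, the answer equals the max flow.
Path Depot→HubA→Port (+1); total 1.
Path Depot→Jct3→Port (+1); total 2.
Path Depot→Jct2→Port (+1); total 3.
No residual Depot→Port path; max flow = 3.
Certifying cut of size 3: {Depot→HubA, Depot→Jct2, Depot→Jct3}.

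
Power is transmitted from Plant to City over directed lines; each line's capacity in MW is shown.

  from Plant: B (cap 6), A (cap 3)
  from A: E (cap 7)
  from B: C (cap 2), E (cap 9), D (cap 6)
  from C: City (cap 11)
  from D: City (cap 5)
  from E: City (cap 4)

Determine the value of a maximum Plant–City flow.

9

Augment Plant→A→E→City: bottleneck 3, flow now 3.
Augment Plant→B→C→City: bottleneck 2, flow now 5.
Augment Plant→B→D→City: bottleneck 4, flow now 9.
No augmenting path remains; maximum flow = 9.
In the residual graph, reachable from Plant: {Plant}.
Min-cut edges: Plant→A (3), Plant→B (6); capacity 3 + 6 = 9.
This cut is saturated, so no flow can exceed 9.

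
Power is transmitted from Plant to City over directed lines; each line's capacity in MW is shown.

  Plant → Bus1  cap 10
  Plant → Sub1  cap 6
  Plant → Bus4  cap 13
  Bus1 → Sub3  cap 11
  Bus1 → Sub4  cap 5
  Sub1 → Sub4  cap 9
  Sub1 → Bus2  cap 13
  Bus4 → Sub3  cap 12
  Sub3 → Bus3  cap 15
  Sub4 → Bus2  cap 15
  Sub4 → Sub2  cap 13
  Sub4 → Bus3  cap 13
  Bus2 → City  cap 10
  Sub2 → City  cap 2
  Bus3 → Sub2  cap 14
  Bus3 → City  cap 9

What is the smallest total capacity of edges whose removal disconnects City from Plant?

Augment Plant→Sub1→Bus2→City: bottleneck 6, flow now 6.
Augment Plant→Bus1→Sub3→Bus3→City: bottleneck 9, flow now 15.
Augment Plant→Bus1→Sub4→Bus2→City: bottleneck 1, flow now 16.
Augment Plant→Bus4→Sub3→Bus3→Sub2→City: bottleneck 2, flow now 18.
Augment Plant→Bus4→Sub3→Bus1→Sub4→Bus2→City: bottleneck 3, flow now 21. (uses reverse residual edge)
No augmenting path remains; maximum flow = 21.
By max-flow min-cut, the minimum cut capacity equals the max flow.
In the residual graph, reachable from Plant: {Plant, Bus1, Sub1, Bus4, Sub3, Sub4, Bus2, Sub2, Bus3}.
Min-cut edges: Bus2→City (10), Sub2→City (2), Bus3→City (9); capacity 10 + 2 + 9 = 21.

21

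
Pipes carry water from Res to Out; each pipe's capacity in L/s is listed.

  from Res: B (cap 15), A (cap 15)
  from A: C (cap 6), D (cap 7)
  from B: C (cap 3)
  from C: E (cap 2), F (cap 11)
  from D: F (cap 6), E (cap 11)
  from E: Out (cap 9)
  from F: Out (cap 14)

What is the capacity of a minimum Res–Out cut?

16

Augment Res→A→C→E→Out: bottleneck 2, flow now 2.
Augment Res→A→C→F→Out: bottleneck 4, flow now 6.
Augment Res→A→D→E→Out: bottleneck 7, flow now 13.
Augment Res→B→C→F→Out: bottleneck 3, flow now 16.
No augmenting path remains; maximum flow = 16.
By max-flow min-cut, the minimum cut capacity equals the max flow.
In the residual graph, reachable from Res: {Res, A, B}.
Min-cut edges: A→C (6), A→D (7), B→C (3); capacity 6 + 7 + 3 = 16.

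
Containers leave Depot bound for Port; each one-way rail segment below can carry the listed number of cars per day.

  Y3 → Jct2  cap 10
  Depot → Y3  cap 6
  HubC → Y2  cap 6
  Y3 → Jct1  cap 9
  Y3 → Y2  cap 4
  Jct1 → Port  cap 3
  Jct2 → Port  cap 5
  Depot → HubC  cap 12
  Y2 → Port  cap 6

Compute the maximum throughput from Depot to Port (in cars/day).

Augment Depot→HubC→Y2→Port: bottleneck 6, flow now 6.
Augment Depot→Y3→Jct2→Port: bottleneck 5, flow now 11.
Augment Depot→Y3→Jct1→Port: bottleneck 1, flow now 12.
No augmenting path remains; maximum flow = 12.
In the residual graph, reachable from Depot: {Depot, HubC}.
Min-cut edges: Depot→Y3 (6), HubC→Y2 (6); capacity 6 + 6 = 12.
This cut is saturated, so no flow can exceed 12.

12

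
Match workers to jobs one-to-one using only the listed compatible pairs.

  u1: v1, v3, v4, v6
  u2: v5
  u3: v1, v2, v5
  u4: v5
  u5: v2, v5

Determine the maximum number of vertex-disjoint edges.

4

Unit-capacity flow: source→left, listed edges, right→sink; max matching = max flow.
Augmenting path u1→v1 (+1); matched 1.
Augmenting path u2→v5 (+1); matched 2.
Augmenting path u3→v2 (+1); matched 3.
Augmenting path u5→v2→u3→v1→u1→v3 (+1); matched 4.
No augmenting path remains; maximum matching = 4.
König certificate: {u1, u3, u5, v5} is a vertex cover of size 4 (every listed pair touches it), so no matching can be larger.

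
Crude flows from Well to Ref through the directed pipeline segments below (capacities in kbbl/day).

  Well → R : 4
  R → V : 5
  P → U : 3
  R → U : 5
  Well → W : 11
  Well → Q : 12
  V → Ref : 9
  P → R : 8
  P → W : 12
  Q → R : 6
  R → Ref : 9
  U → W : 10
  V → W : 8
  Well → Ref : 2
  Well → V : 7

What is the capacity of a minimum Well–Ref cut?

19

Augment Well→Ref: bottleneck 2, flow now 2.
Augment Well→R→Ref: bottleneck 4, flow now 6.
Augment Well→V→Ref: bottleneck 7, flow now 13.
Augment Well→Q→R→Ref: bottleneck 5, flow now 18.
Augment Well→Q→R→V→Ref: bottleneck 1, flow now 19.
No augmenting path remains; maximum flow = 19.
By max-flow min-cut, the minimum cut capacity equals the max flow.
In the residual graph, reachable from Well: {Well, Q, W}.
Min-cut edges: Well→R (4), Well→V (7), Well→Ref (2), Q→R (6); capacity 4 + 7 + 2 + 6 = 19.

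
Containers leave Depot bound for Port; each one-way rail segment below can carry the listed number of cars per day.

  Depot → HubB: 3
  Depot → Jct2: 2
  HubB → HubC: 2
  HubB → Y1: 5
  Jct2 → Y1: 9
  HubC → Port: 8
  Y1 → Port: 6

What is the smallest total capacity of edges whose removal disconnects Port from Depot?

5

Augment Depot→HubB→HubC→Port: bottleneck 2, flow now 2.
Augment Depot→HubB→Y1→Port: bottleneck 1, flow now 3.
Augment Depot→Jct2→Y1→Port: bottleneck 2, flow now 5.
No augmenting path remains; maximum flow = 5.
By max-flow min-cut, the minimum cut capacity equals the max flow.
In the residual graph, reachable from Depot: {Depot}.
Min-cut edges: Depot→HubB (3), Depot→Jct2 (2); capacity 3 + 2 = 5.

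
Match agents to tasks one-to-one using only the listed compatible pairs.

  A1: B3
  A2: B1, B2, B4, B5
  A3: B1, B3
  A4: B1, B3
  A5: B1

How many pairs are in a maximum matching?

3

Unit-capacity flow: source→left, listed edges, right→sink; max matching = max flow.
Augmenting path A1→B3 (+1); matched 1.
Augmenting path A2→B1 (+1); matched 2.
Augmenting path A3→B1→A2→B2 (+1); matched 3.
No augmenting path remains; maximum matching = 3.
König certificate: {A2, B1, B3} is a vertex cover of size 3 (every listed pair touches it), so no matching can be larger.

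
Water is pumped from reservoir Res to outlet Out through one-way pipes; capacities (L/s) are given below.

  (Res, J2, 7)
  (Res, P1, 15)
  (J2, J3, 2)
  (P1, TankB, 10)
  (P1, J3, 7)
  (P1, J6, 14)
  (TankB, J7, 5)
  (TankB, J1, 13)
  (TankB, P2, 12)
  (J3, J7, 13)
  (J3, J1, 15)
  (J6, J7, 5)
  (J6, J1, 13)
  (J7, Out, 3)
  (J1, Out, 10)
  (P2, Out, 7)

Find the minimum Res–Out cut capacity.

17

Augment Res→J2→J3→J7→Out: bottleneck 2, flow now 2.
Augment Res→P1→TankB→J7→Out: bottleneck 1, flow now 3.
Augment Res→P1→TankB→J1→Out: bottleneck 9, flow now 12.
Augment Res→P1→J3→J1→Out: bottleneck 1, flow now 13.
Augment Res→P1→J3→J7→TankB→P2→Out: bottleneck 1, flow now 14. (uses reverse residual edge)
Augment Res→P1→J3→J1→TankB→P2→Out: bottleneck 3, flow now 17. (uses reverse residual edge)
No augmenting path remains; maximum flow = 17.
By max-flow min-cut, the minimum cut capacity equals the max flow.
In the residual graph, reachable from Res: {Res, J2}.
Min-cut edges: Res→P1 (15), J2→J3 (2); capacity 15 + 2 = 17.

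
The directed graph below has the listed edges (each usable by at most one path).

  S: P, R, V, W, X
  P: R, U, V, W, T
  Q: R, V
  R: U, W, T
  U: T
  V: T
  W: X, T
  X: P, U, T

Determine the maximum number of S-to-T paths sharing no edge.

5

Assign every edge capacity 1; by Menger, the answer equals the max flow.
Path S→P→T (+1); total 1.
Path S→R→T (+1); total 2.
Path S→V→T (+1); total 3.
Path S→W→T (+1); total 4.
Path S→X→T (+1); total 5.
No residual S→T path; max flow = 5.
Certifying cut of size 5: {S→P, S→R, S→V, S→W, S→X}.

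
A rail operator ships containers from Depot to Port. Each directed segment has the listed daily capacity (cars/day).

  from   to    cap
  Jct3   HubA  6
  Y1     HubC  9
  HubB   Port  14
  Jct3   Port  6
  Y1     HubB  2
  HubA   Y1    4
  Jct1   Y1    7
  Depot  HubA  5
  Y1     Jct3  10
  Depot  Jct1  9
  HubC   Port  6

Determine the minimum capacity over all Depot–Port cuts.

Augment Depot→Jct1→Y1→HubB→Port: bottleneck 2, flow now 2.
Augment Depot→Jct1→Y1→Jct3→Port: bottleneck 5, flow now 7.
Augment Depot→HubA→Y1→Jct3→Port: bottleneck 1, flow now 8.
Augment Depot→HubA→Y1→HubC→Port: bottleneck 3, flow now 11.
No augmenting path remains; maximum flow = 11.
By max-flow min-cut, the minimum cut capacity equals the max flow.
In the residual graph, reachable from Depot: {Depot, Jct1, HubA}.
Min-cut edges: Jct1→Y1 (7), HubA→Y1 (4); capacity 7 + 4 = 11.

11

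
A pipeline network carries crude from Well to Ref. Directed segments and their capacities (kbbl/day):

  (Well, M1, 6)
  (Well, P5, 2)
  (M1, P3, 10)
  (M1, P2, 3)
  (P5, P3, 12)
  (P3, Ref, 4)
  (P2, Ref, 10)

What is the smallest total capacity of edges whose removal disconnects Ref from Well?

Augment Well→M1→P3→Ref: bottleneck 4, flow now 4.
Augment Well→M1→P2→Ref: bottleneck 2, flow now 6.
Augment Well→P5→P3→M1→P2→Ref: bottleneck 1, flow now 7. (uses reverse residual edge)
No augmenting path remains; maximum flow = 7.
By max-flow min-cut, the minimum cut capacity equals the max flow.
In the residual graph, reachable from Well: {Well, M1, P5, P3}.
Min-cut edges: M1→P2 (3), P3→Ref (4); capacity 3 + 4 = 7.

7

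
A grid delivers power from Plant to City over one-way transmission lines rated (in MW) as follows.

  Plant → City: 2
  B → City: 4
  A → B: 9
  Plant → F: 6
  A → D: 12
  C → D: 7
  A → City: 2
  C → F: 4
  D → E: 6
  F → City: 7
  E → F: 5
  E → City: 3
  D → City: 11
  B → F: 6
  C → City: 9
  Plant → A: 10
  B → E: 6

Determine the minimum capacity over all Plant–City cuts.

Augment Plant→City: bottleneck 2, flow now 2.
Augment Plant→A→City: bottleneck 2, flow now 4.
Augment Plant→F→City: bottleneck 6, flow now 10.
Augment Plant→A→B→City: bottleneck 4, flow now 14.
Augment Plant→A→D→City: bottleneck 4, flow now 18.
No augmenting path remains; maximum flow = 18.
By max-flow min-cut, the minimum cut capacity equals the max flow.
In the residual graph, reachable from Plant: {Plant}.
Min-cut edges: Plant→A (10), Plant→F (6), Plant→City (2); capacity 10 + 6 + 2 = 18.

18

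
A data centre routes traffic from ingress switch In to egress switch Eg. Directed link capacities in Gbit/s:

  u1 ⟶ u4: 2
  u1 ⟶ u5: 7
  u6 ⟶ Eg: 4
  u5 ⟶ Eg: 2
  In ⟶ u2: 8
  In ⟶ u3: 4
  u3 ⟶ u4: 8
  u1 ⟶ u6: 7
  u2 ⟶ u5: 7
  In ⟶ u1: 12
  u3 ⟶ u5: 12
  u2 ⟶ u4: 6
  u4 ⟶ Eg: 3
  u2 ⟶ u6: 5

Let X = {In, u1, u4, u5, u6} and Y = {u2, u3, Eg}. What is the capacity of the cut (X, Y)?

Edges leaving {In, u1, u4, u5, u6}: In→u2 (8), In→u3 (4), u4→Eg (3), u5→Eg (2), u6→Eg (4).
Cut capacity = 8 + 4 + 3 + 2 + 4 = 21.

21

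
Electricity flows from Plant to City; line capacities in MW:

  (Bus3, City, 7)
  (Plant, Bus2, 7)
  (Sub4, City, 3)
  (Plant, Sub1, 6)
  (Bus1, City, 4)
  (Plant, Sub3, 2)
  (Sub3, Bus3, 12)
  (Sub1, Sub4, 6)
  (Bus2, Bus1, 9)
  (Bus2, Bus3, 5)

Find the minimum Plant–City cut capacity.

Augment Plant→Bus2→Bus1→City: bottleneck 4, flow now 4.
Augment Plant→Bus2→Bus3→City: bottleneck 3, flow now 7.
Augment Plant→Sub3→Bus3→City: bottleneck 2, flow now 9.
Augment Plant→Sub1→Sub4→City: bottleneck 3, flow now 12.
No augmenting path remains; maximum flow = 12.
By max-flow min-cut, the minimum cut capacity equals the max flow.
In the residual graph, reachable from Plant: {Plant, Sub1, Sub4}.
Min-cut edges: Plant→Bus2 (7), Plant→Sub3 (2), Sub4→City (3); capacity 7 + 2 + 3 = 12.

12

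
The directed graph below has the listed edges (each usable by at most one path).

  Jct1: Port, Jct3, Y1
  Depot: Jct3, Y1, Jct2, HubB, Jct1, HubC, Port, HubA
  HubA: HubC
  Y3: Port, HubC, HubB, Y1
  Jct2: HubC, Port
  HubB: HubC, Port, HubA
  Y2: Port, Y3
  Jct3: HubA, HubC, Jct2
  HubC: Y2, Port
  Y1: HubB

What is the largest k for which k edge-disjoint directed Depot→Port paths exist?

Assign every edge capacity 1; by Menger, the answer equals the max flow.
Path Depot→Port (+1); total 1.
Path Depot→Jct1→Port (+1); total 2.
Path Depot→Jct2→Port (+1); total 3.
Path Depot→HubB→Port (+1); total 4.
Path Depot→HubC→Port (+1); total 5.
Path Depot→Jct3→HubC→Y2→Port (+1); total 6.
No residual Depot→Port path; max flow = 6.
Certifying cut of size 6: {Depot→Jct1, Depot→Port, HubB→Port, HubC→Port, HubC→Y2, Jct2→Port}.

6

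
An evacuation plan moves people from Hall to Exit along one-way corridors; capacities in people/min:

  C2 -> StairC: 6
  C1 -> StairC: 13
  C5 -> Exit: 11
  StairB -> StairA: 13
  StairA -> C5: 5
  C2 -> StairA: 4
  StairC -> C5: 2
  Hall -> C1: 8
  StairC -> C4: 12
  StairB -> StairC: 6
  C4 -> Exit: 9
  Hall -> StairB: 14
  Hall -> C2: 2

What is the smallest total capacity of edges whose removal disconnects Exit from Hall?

Augment Hall→StairB→StairC→C4→Exit: bottleneck 6, flow now 6.
Augment Hall→StairB→StairA→C5→Exit: bottleneck 5, flow now 11.
Augment Hall→C2→StairC→C4→Exit: bottleneck 2, flow now 13.
Augment Hall→C1→StairC→C4→Exit: bottleneck 1, flow now 14.
Augment Hall→C1→StairC→C5→Exit: bottleneck 2, flow now 16.
No augmenting path remains; maximum flow = 16.
By max-flow min-cut, the minimum cut capacity equals the max flow.
In the residual graph, reachable from Hall: {Hall, StairB, C2, C1, StairC, StairA, C4}.
Min-cut edges: StairC→C5 (2), StairA→C5 (5), C4→Exit (9); capacity 2 + 5 + 9 = 16.

16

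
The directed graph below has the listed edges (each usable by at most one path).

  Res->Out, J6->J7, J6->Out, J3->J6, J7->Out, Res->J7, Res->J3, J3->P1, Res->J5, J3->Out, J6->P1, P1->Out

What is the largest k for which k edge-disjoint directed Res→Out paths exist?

Assign every edge capacity 1; by Menger, the answer equals the max flow.
Path Res→Out (+1); total 1.
Path Res→J3→Out (+1); total 2.
Path Res→J7→Out (+1); total 3.
No residual Res→Out path; max flow = 3.
Certifying cut of size 3: {Res→J3, Res→J7, Res→Out}.

3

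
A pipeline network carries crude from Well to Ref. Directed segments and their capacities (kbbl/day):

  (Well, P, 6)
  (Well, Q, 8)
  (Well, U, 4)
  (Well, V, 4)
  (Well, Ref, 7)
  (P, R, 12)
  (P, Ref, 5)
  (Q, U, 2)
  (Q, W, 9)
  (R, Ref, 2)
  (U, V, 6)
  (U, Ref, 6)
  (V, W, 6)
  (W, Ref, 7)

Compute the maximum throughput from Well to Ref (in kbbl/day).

Augment Well→Ref: bottleneck 7, flow now 7.
Augment Well→P→Ref: bottleneck 5, flow now 12.
Augment Well→U→Ref: bottleneck 4, flow now 16.
Augment Well→P→R→Ref: bottleneck 1, flow now 17.
Augment Well→Q→U→Ref: bottleneck 2, flow now 19.
Augment Well→Q→W→Ref: bottleneck 6, flow now 25.
Augment Well→V→W→Ref: bottleneck 1, flow now 26.
No augmenting path remains; maximum flow = 26.
In the residual graph, reachable from Well: {Well, Q, V, W}.
Min-cut edges: Well→P (6), Well→U (4), Well→Ref (7), Q→U (2), W→Ref (7); capacity 6 + 4 + 7 + 2 + 7 = 26.
This cut is saturated, so no flow can exceed 26.

26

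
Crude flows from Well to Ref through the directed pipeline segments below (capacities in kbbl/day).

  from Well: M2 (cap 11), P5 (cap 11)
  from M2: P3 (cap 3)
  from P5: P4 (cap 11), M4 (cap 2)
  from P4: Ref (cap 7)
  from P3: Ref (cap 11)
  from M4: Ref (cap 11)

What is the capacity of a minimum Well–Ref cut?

Augment Well→M2→P3→Ref: bottleneck 3, flow now 3.
Augment Well→P5→P4→Ref: bottleneck 7, flow now 10.
Augment Well→P5→M4→Ref: bottleneck 2, flow now 12.
No augmenting path remains; maximum flow = 12.
By max-flow min-cut, the minimum cut capacity equals the max flow.
In the residual graph, reachable from Well: {Well, M2, P5, P4}.
Min-cut edges: M2→P3 (3), P5→M4 (2), P4→Ref (7); capacity 3 + 2 + 7 = 12.

12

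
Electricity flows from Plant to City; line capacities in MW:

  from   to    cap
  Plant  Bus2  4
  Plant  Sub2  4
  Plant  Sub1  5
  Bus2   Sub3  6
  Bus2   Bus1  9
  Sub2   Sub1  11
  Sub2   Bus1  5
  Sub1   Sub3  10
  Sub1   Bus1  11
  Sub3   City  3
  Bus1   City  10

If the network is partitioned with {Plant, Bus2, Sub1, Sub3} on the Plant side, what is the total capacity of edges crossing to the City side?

27

Edges leaving {Plant, Bus2, Sub1, Sub3}: Plant→Sub2 (4), Bus2→Bus1 (9), Sub1→Bus1 (11), Sub3→City (3).
Cut capacity = 4 + 9 + 11 + 3 = 27.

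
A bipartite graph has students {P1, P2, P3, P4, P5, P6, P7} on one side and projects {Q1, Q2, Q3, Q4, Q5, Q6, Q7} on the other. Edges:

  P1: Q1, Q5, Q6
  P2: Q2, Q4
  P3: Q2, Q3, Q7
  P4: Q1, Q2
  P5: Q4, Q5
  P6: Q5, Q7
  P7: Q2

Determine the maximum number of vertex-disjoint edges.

Unit-capacity flow: source→left, listed edges, right→sink; max matching = max flow.
Augmenting path P1→Q1 (+1); matched 1.
Augmenting path P2→Q2 (+1); matched 2.
Augmenting path P3→Q3 (+1); matched 3.
Augmenting path P5→Q4 (+1); matched 4.
Augmenting path P6→Q5 (+1); matched 5.
Augmenting path P4→Q1→P1→Q6 (+1); matched 6.
Augmenting path P7→Q2→P2→Q4→P5→Q5→P6→Q7 (+1); matched 7.
No augmenting path remains; maximum matching = 7.
König certificate: {P1, P2, P3, P4, P5, P6, P7} is a vertex cover of size 7 (every listed pair touches it), so no matching can be larger.

7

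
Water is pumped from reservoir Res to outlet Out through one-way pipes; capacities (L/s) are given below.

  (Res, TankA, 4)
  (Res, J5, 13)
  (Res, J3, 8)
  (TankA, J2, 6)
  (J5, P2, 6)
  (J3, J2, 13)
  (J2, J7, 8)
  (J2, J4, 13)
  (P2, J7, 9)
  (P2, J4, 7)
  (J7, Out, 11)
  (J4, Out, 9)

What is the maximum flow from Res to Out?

18

Augment Res→TankA→J2→J7→Out: bottleneck 4, flow now 4.
Augment Res→J5→P2→J7→Out: bottleneck 6, flow now 10.
Augment Res→J3→J2→J7→Out: bottleneck 1, flow now 11.
Augment Res→J3→J2→J4→Out: bottleneck 7, flow now 18.
No augmenting path remains; maximum flow = 18.
In the residual graph, reachable from Res: {Res, J5}.
Min-cut edges: Res→TankA (4), Res→J3 (8), J5→P2 (6); capacity 4 + 8 + 6 = 18.
This cut is saturated, so no flow can exceed 18.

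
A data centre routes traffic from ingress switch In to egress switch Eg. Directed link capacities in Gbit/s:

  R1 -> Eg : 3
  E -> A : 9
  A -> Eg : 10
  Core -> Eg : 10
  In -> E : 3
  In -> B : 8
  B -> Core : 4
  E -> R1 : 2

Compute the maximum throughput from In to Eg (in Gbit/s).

7

Augment In→B→Core→Eg: bottleneck 4, flow now 4.
Augment In→E→R1→Eg: bottleneck 2, flow now 6.
Augment In→E→A→Eg: bottleneck 1, flow now 7.
No augmenting path remains; maximum flow = 7.
In the residual graph, reachable from In: {In, B}.
Min-cut edges: In→E (3), B→Core (4); capacity 3 + 4 = 7.
This cut is saturated, so no flow can exceed 7.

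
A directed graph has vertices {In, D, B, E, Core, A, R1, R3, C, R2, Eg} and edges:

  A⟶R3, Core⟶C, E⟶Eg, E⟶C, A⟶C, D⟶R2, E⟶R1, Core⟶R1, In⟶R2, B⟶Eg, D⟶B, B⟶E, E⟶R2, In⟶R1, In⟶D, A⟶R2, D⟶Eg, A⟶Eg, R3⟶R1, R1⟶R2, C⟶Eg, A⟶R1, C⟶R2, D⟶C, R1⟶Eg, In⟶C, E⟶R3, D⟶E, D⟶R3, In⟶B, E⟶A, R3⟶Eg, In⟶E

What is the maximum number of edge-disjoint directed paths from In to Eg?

Assign every edge capacity 1; by Menger, the answer equals the max flow.
Path In→D→Eg (+1); total 1.
Path In→B→Eg (+1); total 2.
Path In→E→Eg (+1); total 3.
Path In→R1→Eg (+1); total 4.
Path In→C→Eg (+1); total 5.
No residual In→Eg path; max flow = 5.
Certifying cut of size 5: {In→B, In→C, In→D, In→E, In→R1}.

5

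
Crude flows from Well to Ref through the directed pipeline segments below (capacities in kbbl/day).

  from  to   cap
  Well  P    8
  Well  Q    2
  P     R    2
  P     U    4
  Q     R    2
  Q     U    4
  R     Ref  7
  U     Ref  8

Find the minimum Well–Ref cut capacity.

Augment Well→P→R→Ref: bottleneck 2, flow now 2.
Augment Well→P→U→Ref: bottleneck 4, flow now 6.
Augment Well→Q→R→Ref: bottleneck 2, flow now 8.
No augmenting path remains; maximum flow = 8.
By max-flow min-cut, the minimum cut capacity equals the max flow.
In the residual graph, reachable from Well: {Well, P}.
Min-cut edges: Well→Q (2), P→R (2), P→U (4); capacity 2 + 2 + 4 = 8.

8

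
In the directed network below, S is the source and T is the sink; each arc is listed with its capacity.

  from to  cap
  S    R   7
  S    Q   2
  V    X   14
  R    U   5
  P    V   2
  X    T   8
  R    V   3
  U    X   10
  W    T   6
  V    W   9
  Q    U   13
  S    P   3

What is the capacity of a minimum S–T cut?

Augment S→P→V→W→T: bottleneck 2, flow now 2.
Augment S→Q→U→X→T: bottleneck 2, flow now 4.
Augment S→R→U→X→T: bottleneck 5, flow now 9.
Augment S→R→V→W→T: bottleneck 2, flow now 11.
No augmenting path remains; maximum flow = 11.
By max-flow min-cut, the minimum cut capacity equals the max flow.
In the residual graph, reachable from S: {S, P}.
Min-cut edges: S→Q (2), S→R (7), P→V (2); capacity 2 + 7 + 2 = 11.

11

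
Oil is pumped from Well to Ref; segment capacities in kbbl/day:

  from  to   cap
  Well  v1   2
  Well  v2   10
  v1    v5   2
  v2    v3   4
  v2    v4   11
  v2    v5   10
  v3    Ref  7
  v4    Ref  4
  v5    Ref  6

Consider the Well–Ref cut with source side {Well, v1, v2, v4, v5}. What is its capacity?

Edges leaving {Well, v1, v2, v4, v5}: v2→v3 (4), v4→Ref (4), v5→Ref (6).
Cut capacity = 4 + 4 + 6 = 14.

14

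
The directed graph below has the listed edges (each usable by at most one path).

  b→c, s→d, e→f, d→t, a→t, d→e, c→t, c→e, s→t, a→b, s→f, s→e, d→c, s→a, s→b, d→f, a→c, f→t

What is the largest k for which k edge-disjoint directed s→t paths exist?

5

Assign every edge capacity 1; by Menger, the answer equals the max flow.
Path s→t (+1); total 1.
Path s→a→t (+1); total 2.
Path s→d→t (+1); total 3.
Path s→f→t (+1); total 4.
Path s→b→c→t (+1); total 5.
No residual s→t path; max flow = 5.
Certifying cut of size 5: {f→t, s→a, s→b, s→d, s→t}.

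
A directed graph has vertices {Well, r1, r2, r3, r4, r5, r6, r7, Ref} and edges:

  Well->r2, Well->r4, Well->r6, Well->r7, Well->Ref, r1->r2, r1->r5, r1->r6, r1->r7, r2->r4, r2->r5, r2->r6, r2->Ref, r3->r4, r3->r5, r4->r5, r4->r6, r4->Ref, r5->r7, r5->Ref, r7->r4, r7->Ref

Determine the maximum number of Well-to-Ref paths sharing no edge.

Assign every edge capacity 1; by Menger, the answer equals the max flow.
Path Well→Ref (+1); total 1.
Path Well→r2→Ref (+1); total 2.
Path Well→r4→Ref (+1); total 3.
Path Well→r7→Ref (+1); total 4.
No residual Well→Ref path; max flow = 4.
Certifying cut of size 4: {Well→Ref, Well→r2, Well→r4, Well→r7}.

4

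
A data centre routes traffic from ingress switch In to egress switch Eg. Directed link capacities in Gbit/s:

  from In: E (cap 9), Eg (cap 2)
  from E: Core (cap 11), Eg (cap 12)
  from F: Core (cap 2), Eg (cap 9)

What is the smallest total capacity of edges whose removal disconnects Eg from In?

11

Augment In→Eg: bottleneck 2, flow now 2.
Augment In→E→Eg: bottleneck 9, flow now 11.
No augmenting path remains; maximum flow = 11.
By max-flow min-cut, the minimum cut capacity equals the max flow.
In the residual graph, reachable from In: {In}.
Min-cut edges: In→E (9), In→Eg (2); capacity 9 + 2 = 11.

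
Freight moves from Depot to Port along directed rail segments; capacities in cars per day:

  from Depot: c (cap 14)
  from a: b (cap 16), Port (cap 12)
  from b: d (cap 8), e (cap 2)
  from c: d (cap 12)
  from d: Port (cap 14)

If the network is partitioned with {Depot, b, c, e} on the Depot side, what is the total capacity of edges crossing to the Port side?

20

Edges leaving {Depot, b, c, e}: b→d (8), c→d (12).
Cut capacity = 8 + 12 = 20.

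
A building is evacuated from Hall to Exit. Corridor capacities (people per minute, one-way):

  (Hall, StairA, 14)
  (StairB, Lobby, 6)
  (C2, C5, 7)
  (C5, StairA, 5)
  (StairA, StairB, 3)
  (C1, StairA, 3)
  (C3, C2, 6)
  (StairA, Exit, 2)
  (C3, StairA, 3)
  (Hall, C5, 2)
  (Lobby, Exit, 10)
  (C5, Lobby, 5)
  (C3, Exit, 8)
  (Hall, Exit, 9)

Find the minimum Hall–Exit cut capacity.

16

Augment Hall→Exit: bottleneck 9, flow now 9.
Augment Hall→StairA→Exit: bottleneck 2, flow now 11.
Augment Hall→C5→Lobby→Exit: bottleneck 2, flow now 13.
Augment Hall→StairA→StairB→Lobby→Exit: bottleneck 3, flow now 16.
No augmenting path remains; maximum flow = 16.
By max-flow min-cut, the minimum cut capacity equals the max flow.
In the residual graph, reachable from Hall: {Hall, StairA}.
Min-cut edges: Hall→C5 (2), Hall→Exit (9), StairA→StairB (3), StairA→Exit (2); capacity 2 + 9 + 3 + 2 = 16.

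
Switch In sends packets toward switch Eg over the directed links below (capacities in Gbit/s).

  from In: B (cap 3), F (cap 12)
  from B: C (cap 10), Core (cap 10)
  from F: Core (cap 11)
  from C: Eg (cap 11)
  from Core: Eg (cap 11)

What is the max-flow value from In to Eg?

Augment In→B→C→Eg: bottleneck 3, flow now 3.
Augment In→F→Core→Eg: bottleneck 11, flow now 14.
No augmenting path remains; maximum flow = 14.
In the residual graph, reachable from In: {In, F}.
Min-cut edges: In→B (3), F→Core (11); capacity 3 + 11 = 14.
This cut is saturated, so no flow can exceed 14.

14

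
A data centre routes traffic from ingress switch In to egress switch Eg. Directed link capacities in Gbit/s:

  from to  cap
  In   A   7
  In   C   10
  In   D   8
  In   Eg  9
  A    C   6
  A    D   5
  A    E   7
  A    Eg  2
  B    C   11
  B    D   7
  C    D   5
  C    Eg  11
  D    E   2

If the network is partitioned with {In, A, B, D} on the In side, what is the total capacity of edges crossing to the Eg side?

47

Edges leaving {In, A, B, D}: In→C (10), In→Eg (9), A→C (6), A→E (7), A→Eg (2), B→C (11), D→E (2).
Cut capacity = 10 + 9 + 6 + 7 + 2 + 11 + 2 = 47.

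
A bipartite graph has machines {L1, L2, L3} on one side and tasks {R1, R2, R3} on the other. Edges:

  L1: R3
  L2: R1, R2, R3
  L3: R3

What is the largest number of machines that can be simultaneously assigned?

Unit-capacity flow: source→left, listed edges, right→sink; max matching = max flow.
Augmenting path L1→R3 (+1); matched 1.
Augmenting path L2→R1 (+1); matched 2.
No augmenting path remains; maximum matching = 2.
König certificate: {L2, R3} is a vertex cover of size 2 (every listed pair touches it), so no matching can be larger.

2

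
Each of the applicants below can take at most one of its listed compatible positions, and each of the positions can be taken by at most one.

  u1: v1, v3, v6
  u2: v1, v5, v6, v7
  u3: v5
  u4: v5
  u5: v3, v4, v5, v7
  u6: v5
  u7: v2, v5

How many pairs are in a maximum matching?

Unit-capacity flow: source→left, listed edges, right→sink; max matching = max flow.
Augmenting path u1→v1 (+1); matched 1.
Augmenting path u2→v5 (+1); matched 2.
Augmenting path u5→v3 (+1); matched 3.
Augmenting path u7→v2 (+1); matched 4.
Augmenting path u3→v5→u2→v6 (+1); matched 5.
No augmenting path remains; maximum matching = 5.
König certificate: {u1, u2, u5, u7, v5} is a vertex cover of size 5 (every listed pair touches it), so no matching can be larger.

5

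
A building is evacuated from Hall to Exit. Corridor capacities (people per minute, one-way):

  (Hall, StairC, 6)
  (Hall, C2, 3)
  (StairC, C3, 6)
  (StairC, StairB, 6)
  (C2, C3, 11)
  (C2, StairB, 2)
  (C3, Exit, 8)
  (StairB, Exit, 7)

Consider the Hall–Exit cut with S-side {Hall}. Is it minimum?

Given cut capacity: 6 + 3 = 9.
Augment Hall→StairC→C3→Exit: bottleneck 6, flow now 6.
Augment Hall→C2→C3→Exit: bottleneck 2, flow now 8.
Augment Hall→C2→StairB→Exit: bottleneck 1, flow now 9.
No augmenting path remains; maximum flow = 9.
Cut capacity 9 equals the max flow, so it is a minimum cut.

Yes — it is a minimum cut (capacity 9).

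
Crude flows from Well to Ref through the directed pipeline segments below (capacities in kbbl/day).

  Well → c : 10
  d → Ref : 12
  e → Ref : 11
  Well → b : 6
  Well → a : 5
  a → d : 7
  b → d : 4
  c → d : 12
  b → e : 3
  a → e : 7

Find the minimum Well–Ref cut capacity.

20

Augment Well→a→d→Ref: bottleneck 5, flow now 5.
Augment Well→b→d→Ref: bottleneck 4, flow now 9.
Augment Well→b→e→Ref: bottleneck 2, flow now 11.
Augment Well→c→d→Ref: bottleneck 3, flow now 14.
Augment Well→c→d→a→e→Ref: bottleneck 5, flow now 19. (uses reverse residual edge)
Augment Well→c→d→b→e→Ref: bottleneck 1, flow now 20. (uses reverse residual edge)
No augmenting path remains; maximum flow = 20.
By max-flow min-cut, the minimum cut capacity equals the max flow.
In the residual graph, reachable from Well: {Well, b, c, d}.
Min-cut edges: Well→a (5), b→e (3), d→Ref (12); capacity 5 + 3 + 12 = 20.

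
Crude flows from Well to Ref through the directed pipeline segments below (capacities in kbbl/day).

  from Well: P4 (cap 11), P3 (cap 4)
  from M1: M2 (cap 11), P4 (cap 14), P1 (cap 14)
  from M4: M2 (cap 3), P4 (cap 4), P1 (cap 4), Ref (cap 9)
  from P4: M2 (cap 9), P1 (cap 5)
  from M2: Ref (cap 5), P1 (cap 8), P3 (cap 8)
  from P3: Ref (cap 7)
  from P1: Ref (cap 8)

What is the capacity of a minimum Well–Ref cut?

Augment Well→P3→Ref: bottleneck 4, flow now 4.
Augment Well→P4→M2→Ref: bottleneck 5, flow now 9.
Augment Well→P4→P1→Ref: bottleneck 5, flow now 14.
Augment Well→P4→M2→P3→Ref: bottleneck 1, flow now 15.
No augmenting path remains; maximum flow = 15.
By max-flow min-cut, the minimum cut capacity equals the max flow.
In the residual graph, reachable from Well: {Well}.
Min-cut edges: Well→P4 (11), Well→P3 (4); capacity 11 + 4 = 15.

15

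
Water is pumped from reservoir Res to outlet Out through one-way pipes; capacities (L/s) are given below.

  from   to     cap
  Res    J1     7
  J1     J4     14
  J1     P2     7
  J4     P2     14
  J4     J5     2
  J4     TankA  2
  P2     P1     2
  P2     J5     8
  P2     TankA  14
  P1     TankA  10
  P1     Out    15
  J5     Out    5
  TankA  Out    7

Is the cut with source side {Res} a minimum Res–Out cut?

Yes — it is a minimum cut (capacity 7).

Given cut capacity: 7 = 7.
Augment Res→J1→J4→J5→Out: bottleneck 2, flow now 2.
Augment Res→J1→J4→TankA→Out: bottleneck 2, flow now 4.
Augment Res→J1→P2→P1→Out: bottleneck 2, flow now 6.
Augment Res→J1→P2→J5→Out: bottleneck 1, flow now 7.
No augmenting path remains; maximum flow = 7.
Cut capacity 7 equals the max flow, so it is a minimum cut.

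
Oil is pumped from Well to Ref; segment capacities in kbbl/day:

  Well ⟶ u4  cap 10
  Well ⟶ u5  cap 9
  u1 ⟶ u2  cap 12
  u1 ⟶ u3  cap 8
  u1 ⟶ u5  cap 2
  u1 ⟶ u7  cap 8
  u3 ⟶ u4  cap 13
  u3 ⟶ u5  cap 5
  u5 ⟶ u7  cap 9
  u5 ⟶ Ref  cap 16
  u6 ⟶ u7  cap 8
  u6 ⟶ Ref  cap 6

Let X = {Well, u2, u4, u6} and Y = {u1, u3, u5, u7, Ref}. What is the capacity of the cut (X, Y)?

Edges leaving {Well, u2, u4, u6}: Well→u5 (9), u6→u7 (8), u6→Ref (6).
Cut capacity = 9 + 8 + 6 = 23.

23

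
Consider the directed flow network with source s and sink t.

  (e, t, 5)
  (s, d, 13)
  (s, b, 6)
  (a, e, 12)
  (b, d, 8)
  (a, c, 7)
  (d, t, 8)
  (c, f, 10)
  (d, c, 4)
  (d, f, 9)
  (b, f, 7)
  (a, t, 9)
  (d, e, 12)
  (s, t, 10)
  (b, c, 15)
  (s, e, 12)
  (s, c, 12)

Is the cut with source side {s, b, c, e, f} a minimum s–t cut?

Given cut capacity: 13 + 10 + 8 + 5 = 36.
Augment s→t: bottleneck 10, flow now 10.
Augment s→d→t: bottleneck 8, flow now 18.
Augment s→e→t: bottleneck 5, flow now 23.
No augmenting path remains; maximum flow = 23.
In the residual graph, reachable from s: {s, b, c, d, e, f}.
Min-cut edges: s→t (10), d→t (8), e→t (5); capacity 10 + 8 + 5 = 23.
Cut capacity 36 exceeds the max flow 23, so it is not minimum.

No — its capacity is 36, but the minimum cut has capacity 23.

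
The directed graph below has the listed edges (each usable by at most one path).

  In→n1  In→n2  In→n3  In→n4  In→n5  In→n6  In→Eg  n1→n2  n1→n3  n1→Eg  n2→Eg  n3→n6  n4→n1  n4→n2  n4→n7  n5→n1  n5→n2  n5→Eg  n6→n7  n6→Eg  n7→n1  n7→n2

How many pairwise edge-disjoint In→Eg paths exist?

5

Assign every edge capacity 1; by Menger, the answer equals the max flow.
Path In→Eg (+1); total 1.
Path In→n1→Eg (+1); total 2.
Path In→n2→Eg (+1); total 3.
Path In→n5→Eg (+1); total 4.
Path In→n6→Eg (+1); total 5.
No residual In→Eg path; max flow = 5.
Certifying cut of size 5: {In→Eg, In→n5, n1→Eg, n2→Eg, n6→Eg}.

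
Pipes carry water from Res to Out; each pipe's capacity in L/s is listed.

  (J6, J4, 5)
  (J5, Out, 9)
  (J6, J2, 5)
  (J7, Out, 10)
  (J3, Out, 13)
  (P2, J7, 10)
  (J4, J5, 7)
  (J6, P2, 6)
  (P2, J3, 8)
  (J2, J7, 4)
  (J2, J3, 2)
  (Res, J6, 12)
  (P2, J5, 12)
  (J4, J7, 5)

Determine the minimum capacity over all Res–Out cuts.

Augment Res→J6→P2→J7→Out: bottleneck 6, flow now 6.
Augment Res→J6→J2→J7→Out: bottleneck 4, flow now 10.
Augment Res→J6→J2→J3→Out: bottleneck 1, flow now 11.
Augment Res→J6→J4→J5→Out: bottleneck 1, flow now 12.
No augmenting path remains; maximum flow = 12.
By max-flow min-cut, the minimum cut capacity equals the max flow.
In the residual graph, reachable from Res: {Res}.
Min-cut edges: Res→J6 (12); capacity 12 = 12.

12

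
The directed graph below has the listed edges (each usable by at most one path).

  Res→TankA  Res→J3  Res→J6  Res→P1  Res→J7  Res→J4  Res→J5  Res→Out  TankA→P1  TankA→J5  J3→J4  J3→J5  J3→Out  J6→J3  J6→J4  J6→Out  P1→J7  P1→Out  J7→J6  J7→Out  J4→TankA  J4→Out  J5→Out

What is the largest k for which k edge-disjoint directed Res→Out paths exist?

Assign every edge capacity 1; by Menger, the answer equals the max flow.
Path Res→Out (+1); total 1.
Path Res→J3→Out (+1); total 2.
Path Res→J6→Out (+1); total 3.
Path Res→P1→Out (+1); total 4.
Path Res→J7→Out (+1); total 5.
Path Res→J4→Out (+1); total 6.
Path Res→J5→Out (+1); total 7.
No residual Res→Out path; max flow = 7.
Certifying cut of size 7: {J3→Out, J4→Out, J5→Out, J6→Out, J7→Out, P1→Out, Res→Out}.

7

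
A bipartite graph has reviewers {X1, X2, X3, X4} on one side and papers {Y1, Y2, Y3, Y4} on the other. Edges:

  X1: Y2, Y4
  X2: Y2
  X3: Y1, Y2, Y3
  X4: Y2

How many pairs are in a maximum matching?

3

Unit-capacity flow: source→left, listed edges, right→sink; max matching = max flow.
Augmenting path X1→Y2 (+1); matched 1.
Augmenting path X3→Y1 (+1); matched 2.
Augmenting path X2→Y2→X1→Y4 (+1); matched 3.
No augmenting path remains; maximum matching = 3.
König certificate: {X1, X3, Y2} is a vertex cover of size 3 (every listed pair touches it), so no matching can be larger.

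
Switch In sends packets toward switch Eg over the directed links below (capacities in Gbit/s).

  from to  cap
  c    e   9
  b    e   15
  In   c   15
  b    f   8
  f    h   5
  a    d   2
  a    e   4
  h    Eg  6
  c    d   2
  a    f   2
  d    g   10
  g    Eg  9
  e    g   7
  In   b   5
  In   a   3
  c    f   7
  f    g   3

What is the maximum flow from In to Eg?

Augment In→a→d→g→Eg: bottleneck 2, flow now 2.
Augment In→a→e→g→Eg: bottleneck 1, flow now 3.
Augment In→b→e→g→Eg: bottleneck 5, flow now 8.
Augment In→c→d→g→Eg: bottleneck 1, flow now 9.
Augment In→c→f→h→Eg: bottleneck 5, flow now 14.
No augmenting path remains; maximum flow = 14.
In the residual graph, reachable from In: {In, a, b, c, d, e, f, g}.
Min-cut edges: f→h (5), g→Eg (9); capacity 5 + 9 = 14.
This cut is saturated, so no flow can exceed 14.

14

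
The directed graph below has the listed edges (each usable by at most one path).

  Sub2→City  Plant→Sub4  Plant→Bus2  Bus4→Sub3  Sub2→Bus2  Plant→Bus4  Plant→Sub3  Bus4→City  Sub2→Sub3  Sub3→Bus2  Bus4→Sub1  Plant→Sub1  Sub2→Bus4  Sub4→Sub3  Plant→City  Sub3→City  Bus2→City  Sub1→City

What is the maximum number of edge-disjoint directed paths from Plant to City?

Assign every edge capacity 1; by Menger, the answer equals the max flow.
Path Plant→City (+1); total 1.
Path Plant→Bus4→City (+1); total 2.
Path Plant→Sub3→City (+1); total 3.
Path Plant→Sub1→City (+1); total 4.
Path Plant→Bus2→City (+1); total 5.
No residual Plant→City path; max flow = 5.
Certifying cut of size 5: {Bus2→City, Plant→Bus4, Plant→City, Plant→Sub1, Sub3→City}.

5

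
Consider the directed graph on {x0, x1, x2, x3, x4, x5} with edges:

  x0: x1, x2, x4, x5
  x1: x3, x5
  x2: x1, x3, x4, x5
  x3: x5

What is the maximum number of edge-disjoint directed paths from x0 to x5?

Assign every edge capacity 1; by Menger, the answer equals the max flow.
Path x0→x5 (+1); total 1.
Path x0→x1→x5 (+1); total 2.
Path x0→x2→x5 (+1); total 3.
No residual x0→x5 path; max flow = 3.
Certifying cut of size 3: {x0→x1, x0→x2, x0→x5}.

3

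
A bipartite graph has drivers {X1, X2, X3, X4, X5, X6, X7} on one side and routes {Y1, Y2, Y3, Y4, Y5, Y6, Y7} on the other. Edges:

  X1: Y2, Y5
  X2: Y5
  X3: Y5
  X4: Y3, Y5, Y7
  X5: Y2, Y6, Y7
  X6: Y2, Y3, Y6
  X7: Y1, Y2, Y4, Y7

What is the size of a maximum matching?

Unit-capacity flow: source→left, listed edges, right→sink; max matching = max flow.
Augmenting path X1→Y2 (+1); matched 1.
Augmenting path X2→Y5 (+1); matched 2.
Augmenting path X4→Y3 (+1); matched 3.
Augmenting path X5→Y6 (+1); matched 4.
Augmenting path X7→Y1 (+1); matched 5.
Augmenting path X6→Y3→X4→Y7 (+1); matched 6.
No augmenting path remains; maximum matching = 6.
König certificate: {X1, X4, X5, X6, X7, Y5} is a vertex cover of size 6 (every listed pair touches it), so no matching can be larger.

6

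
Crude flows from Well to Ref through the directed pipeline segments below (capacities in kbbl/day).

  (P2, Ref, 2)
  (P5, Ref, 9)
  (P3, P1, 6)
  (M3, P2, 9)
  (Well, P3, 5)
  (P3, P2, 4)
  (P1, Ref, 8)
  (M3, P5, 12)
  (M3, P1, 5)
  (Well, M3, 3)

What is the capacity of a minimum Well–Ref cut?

8

Augment Well→P3→P2→Ref: bottleneck 2, flow now 2.
Augment Well→P3→P1→Ref: bottleneck 3, flow now 5.
Augment Well→M3→P5→Ref: bottleneck 3, flow now 8.
No augmenting path remains; maximum flow = 8.
By max-flow min-cut, the minimum cut capacity equals the max flow.
In the residual graph, reachable from Well: {Well}.
Min-cut edges: Well→P3 (5), Well→M3 (3); capacity 5 + 3 = 8.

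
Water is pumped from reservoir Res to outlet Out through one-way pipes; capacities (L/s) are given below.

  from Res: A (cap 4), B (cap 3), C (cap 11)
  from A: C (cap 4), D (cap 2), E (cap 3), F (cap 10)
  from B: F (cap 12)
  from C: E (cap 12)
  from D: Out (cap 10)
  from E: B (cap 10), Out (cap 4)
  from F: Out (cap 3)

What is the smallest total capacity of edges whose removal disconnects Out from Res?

Augment Res→A→D→Out: bottleneck 2, flow now 2.
Augment Res→A→E→Out: bottleneck 2, flow now 4.
Augment Res→B→F→Out: bottleneck 3, flow now 7.
Augment Res→C→E→Out: bottleneck 2, flow now 9.
No augmenting path remains; maximum flow = 9.
By max-flow min-cut, the minimum cut capacity equals the max flow.
In the residual graph, reachable from Res: {Res, A, B, C, E, F}.
Min-cut edges: A→D (2), E→Out (4), F→Out (3); capacity 2 + 4 + 3 = 9.

9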